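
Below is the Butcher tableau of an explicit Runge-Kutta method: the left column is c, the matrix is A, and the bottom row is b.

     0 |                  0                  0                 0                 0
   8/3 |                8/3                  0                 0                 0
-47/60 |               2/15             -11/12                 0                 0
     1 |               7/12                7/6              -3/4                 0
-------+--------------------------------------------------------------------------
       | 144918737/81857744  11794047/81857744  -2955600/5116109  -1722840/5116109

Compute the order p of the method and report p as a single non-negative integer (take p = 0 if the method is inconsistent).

3

b = (144918737/81857744, 11794047/81857744, -2955600/5116109, -1722840/5116109)
c = (0, 8/3, -47/60, 1)
Ac = (0, 0, -22/9, 2663/720)
Σ b_i: 144918737/81857744·1 + 11794047/81857744·1 + (-2955600/5116109)·1 + (-1722840/5116109)·1 = 1 ✓
b·c: 11794047/81857744·8/3 + (-2955600/5116109)·(-47/60) + (-1722840/5116109)·1 = 1/2 ✓
b·c²: 11794047/81857744·64/9 + (-2955600/5116109)·2209/3600 + (-1722840/5116109)·1 = 1/3 ✓
b·Ac: (-2955600/5116109)·(-22/9) + (-1722840/5116109)·2663/720 = 1/6 ✓
b·c³: 11794047/81857744·512/27 + (-2955600/5116109)·(-103823/216000) + (-1722840/5116109)·1 = 2461668209/920899620 ≠ 1/4 ⇒ order 3.
b·(c∘Ac): (-2955600/5116109)·517/270 + (-1722840/5116109)·2663/720 = -72189251/30696654 ≠ 1/8
b·Ac²: (-2955600/5116109)·(-176/27) + (-1722840/5116109)·338519/43200 = 2075690717/1841799240 ≠ 1/12
b·A²c: (-1722840/5116109)·11/6 = -3158540/5116109 ≠ 1/24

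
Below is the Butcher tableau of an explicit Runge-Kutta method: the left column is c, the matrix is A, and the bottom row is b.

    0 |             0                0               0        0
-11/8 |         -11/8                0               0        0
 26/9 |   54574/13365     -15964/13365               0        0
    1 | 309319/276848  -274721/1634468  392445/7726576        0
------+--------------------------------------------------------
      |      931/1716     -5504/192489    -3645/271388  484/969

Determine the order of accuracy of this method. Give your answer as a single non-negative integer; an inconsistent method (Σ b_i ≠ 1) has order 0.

b = (931/1716, -5504/192489, -3645/271388, 484/969)
c = (0, -11/8, 26/9, 1)
Ac = (0, 0, 3991/2430, 133/352)
Σ b_i: 931/1716·1 + (-5504/192489)·1 + (-3645/271388)·1 + 484/969·1 = 1 ✓
b·c: (-5504/192489)·(-11/8) + (-3645/271388)·26/9 + 484/969·1 = 1/2 ✓
b·c²: (-5504/192489)·121/64 + (-3645/271388)·676/81 + 484/969·1 = 1/3 ✓
b·Ac: (-3645/271388)·3991/2430 + 484/969·133/352 = 1/6 ✓
b·c³: (-5504/192489)·(-1331/512) + (-3645/271388)·17576/729 + 484/969·1 = 1/4 ✓
b·(c∘Ac): (-3645/271388)·51883/10935 + 484/969·133/352 = 1/8 ✓
b·Ac²: (-3645/271388)·(-43901/19440) + 484/969·3287/30976 = 1/12 ✓
b·A²c: 484/969·323/3872 = 1/24 ✓; 4 stages ⇒ order 4.

4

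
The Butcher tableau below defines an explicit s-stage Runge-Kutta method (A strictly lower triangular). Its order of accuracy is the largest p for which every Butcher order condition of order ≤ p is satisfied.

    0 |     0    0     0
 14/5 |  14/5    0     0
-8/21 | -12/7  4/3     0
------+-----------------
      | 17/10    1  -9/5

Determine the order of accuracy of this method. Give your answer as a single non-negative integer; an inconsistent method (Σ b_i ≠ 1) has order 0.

0

b = (17/10, 1, -9/5)
c = (0, 14/5, -8/21)
Ac = (0, 0, 56/15)
Σ b_i: 17/10·1 + 1·1 + (-9/5)·1 = 9/10 ≠ 1 ⇒ order 0.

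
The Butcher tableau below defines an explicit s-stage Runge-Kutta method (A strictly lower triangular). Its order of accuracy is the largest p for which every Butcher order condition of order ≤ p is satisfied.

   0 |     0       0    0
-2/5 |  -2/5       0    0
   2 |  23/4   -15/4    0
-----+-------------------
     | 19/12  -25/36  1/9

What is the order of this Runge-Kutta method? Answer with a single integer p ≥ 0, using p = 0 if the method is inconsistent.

3

b = (19/12, -25/36, 1/9)
c = (0, -2/5, 2)
Ac = (0, 0, 3/2)
Σ b_i: 19/12·1 + (-25/36)·1 + 1/9·1 = 1 ✓
b·c: (-25/36)·(-2/5) + 1/9·2 = 1/2 ✓
b·c²: (-25/36)·4/25 + 1/9·4 = 1/3 ✓
b·Ac: 1/9·3/2 = 1/6 ✓; 3 stages ⇒ order 3.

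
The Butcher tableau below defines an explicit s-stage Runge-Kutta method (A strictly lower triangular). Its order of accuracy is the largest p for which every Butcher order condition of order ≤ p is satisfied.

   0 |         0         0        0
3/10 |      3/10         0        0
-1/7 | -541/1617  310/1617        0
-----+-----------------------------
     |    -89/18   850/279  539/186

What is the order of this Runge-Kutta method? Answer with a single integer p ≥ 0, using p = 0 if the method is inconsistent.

3

b = (-89/18, 850/279, 539/186)
c = (0, 3/10, -1/7)
Ac = (0, 0, 31/539)
Σ b_i: (-89/18)·1 + 850/279·1 + 539/186·1 = 1 ✓
b·c: 850/279·3/10 + 539/186·(-1/7) = 1/2 ✓
b·c²: 850/279·9/100 + 539/186·1/49 = 1/3 ✓
b·Ac: 539/186·31/539 = 1/6 ✓; 3 stages ⇒ order 3.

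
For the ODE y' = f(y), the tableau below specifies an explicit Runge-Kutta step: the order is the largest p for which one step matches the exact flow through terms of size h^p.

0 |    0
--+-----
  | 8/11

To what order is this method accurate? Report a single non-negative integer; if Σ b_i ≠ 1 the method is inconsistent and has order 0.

b = (8/11)
c = (0)
Σ b_i: 8/11·1 = 8/11 ≠ 1 ⇒ order 0.

0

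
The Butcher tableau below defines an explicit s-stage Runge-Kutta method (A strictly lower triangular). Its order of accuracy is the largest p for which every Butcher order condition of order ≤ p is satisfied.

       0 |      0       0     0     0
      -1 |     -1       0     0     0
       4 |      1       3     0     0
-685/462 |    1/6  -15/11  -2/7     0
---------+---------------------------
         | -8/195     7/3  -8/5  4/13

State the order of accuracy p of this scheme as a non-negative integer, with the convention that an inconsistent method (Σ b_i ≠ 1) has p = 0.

b = (-8/195, 7/3, -8/5, 4/13)
c = (0, -1, 4, -685/462)
Ac = (0, 0, -3, 17/77)
Σ b_i: (-8/195)·1 + 7/3·1 + (-8/5)·1 + 4/13·1 = 1 ✓
b·c: 7/3·(-1) + (-8/5)·4 + 4/13·(-685/462) = -137981/15015 ≠ 1/2 ⇒ order 1.

1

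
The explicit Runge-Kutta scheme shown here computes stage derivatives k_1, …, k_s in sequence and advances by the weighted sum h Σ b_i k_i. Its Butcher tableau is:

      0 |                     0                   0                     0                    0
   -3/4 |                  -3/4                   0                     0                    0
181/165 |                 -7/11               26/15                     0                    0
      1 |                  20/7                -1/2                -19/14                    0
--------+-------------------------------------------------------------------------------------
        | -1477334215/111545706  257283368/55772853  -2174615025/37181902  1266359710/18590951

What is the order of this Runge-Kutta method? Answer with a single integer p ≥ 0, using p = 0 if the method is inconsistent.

b = (-1477334215/111545706, 257283368/55772853, -2174615025/37181902, 1266359710/18590951)
c = (0, -3/4, 181/165, 1)
Ac = (0, 0, -13/10, -10291/9240)
Σ b_i: (-1477334215/111545706)·1 + 257283368/55772853·1 + (-2174615025/37181902)·1 + 1266359710/18590951·1 = 1 ✓
b·c: 257283368/55772853·(-3/4) + (-2174615025/37181902)·181/165 + 1266359710/18590951·1 = 1/2 ✓
b·c²: 257283368/55772853·9/16 + (-2174615025/37181902)·32761/27225 + 1266359710/18590951·1 = 1/3 ✓
b·Ac: (-2174615025/37181902)·(-13/10) + 1266359710/18590951·(-10291/9240) = 1/6 ✓
b·c³: 257283368/55772853·(-27/64) + (-2174615025/37181902)·5929741/4492125 + 1266359710/18590951·1 = -812194410383/73620165960 ≠ 1/4 ⇒ order 3.
b·(c∘Ac): (-2174615025/37181902)·(-2353/1650) + 1266359710/18590951·(-10291/9240) = 840990815/111545706 ≠ 1/8
b·Ac²: (-2174615025/37181902)·39/40 + 1266359710/18590951·(-11674519/6098400) = -13798185536431/73620165960 ≠ 1/12
b·A²c: 1266359710/18590951·247/140 = 4468440691/37181902 ≠ 1/24

3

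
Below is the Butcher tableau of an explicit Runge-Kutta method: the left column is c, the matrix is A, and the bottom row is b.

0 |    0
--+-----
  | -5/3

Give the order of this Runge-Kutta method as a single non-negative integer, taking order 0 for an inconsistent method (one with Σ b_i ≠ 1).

b = (-5/3)
c = (0)
Σ b_i: (-5/3)·1 = -5/3 ≠ 1 ⇒ order 0.

0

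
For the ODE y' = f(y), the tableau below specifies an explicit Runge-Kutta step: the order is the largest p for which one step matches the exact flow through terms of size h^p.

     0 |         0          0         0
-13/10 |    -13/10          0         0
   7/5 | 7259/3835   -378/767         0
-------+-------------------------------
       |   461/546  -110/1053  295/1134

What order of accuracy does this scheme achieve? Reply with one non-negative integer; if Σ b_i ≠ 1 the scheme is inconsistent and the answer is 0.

b = (461/546, -110/1053, 295/1134)
c = (0, -13/10, 7/5)
Ac = (0, 0, 189/295)
Σ b_i: 461/546·1 + (-110/1053)·1 + 295/1134·1 = 1 ✓
b·c: (-110/1053)·(-13/10) + 295/1134·7/5 = 1/2 ✓
b·c²: (-110/1053)·169/100 + 295/1134·49/25 = 1/3 ✓
b·Ac: 295/1134·189/295 = 1/6 ✓; 3 stages ⇒ order 3.

3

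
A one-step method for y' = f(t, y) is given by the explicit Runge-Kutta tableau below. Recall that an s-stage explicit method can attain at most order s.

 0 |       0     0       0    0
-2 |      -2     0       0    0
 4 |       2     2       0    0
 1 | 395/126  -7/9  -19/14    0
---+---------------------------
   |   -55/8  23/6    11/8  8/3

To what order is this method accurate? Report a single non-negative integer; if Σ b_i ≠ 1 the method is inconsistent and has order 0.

2

b = (-55/8, 23/6, 11/8, 8/3)
c = (0, -2, 4, 1)
Ac = (0, 0, -4, -244/63)
Σ b_i: (-55/8)·1 + 23/6·1 + 11/8·1 + 8/3·1 = 1 ✓
b·c: 23/6·(-2) + 11/8·4 + 8/3·1 = 1/2 ✓
b·c²: 23/6·4 + 11/8·16 + 8/3·1 = 40 ≠ 1/3 ⇒ order 2.
b·Ac: 11/8·(-4) + 8/3·(-244/63) = -5983/378 ≠ 1/6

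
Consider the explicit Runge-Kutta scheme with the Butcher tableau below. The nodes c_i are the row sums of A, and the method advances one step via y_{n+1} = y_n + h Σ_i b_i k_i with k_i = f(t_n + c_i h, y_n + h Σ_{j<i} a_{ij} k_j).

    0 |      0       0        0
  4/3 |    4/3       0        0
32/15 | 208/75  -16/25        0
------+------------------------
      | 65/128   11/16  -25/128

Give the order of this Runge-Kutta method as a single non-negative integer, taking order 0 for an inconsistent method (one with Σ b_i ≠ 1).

3

b = (65/128, 11/16, -25/128)
c = (0, 4/3, 32/15)
Ac = (0, 0, -64/75)
Σ b_i: 65/128·1 + 11/16·1 + (-25/128)·1 = 1 ✓
b·c: 11/16·4/3 + (-25/128)·32/15 = 1/2 ✓
b·c²: 11/16·16/9 + (-25/128)·1024/225 = 1/3 ✓
b·Ac: (-25/128)·(-64/75) = 1/6 ✓; 3 stages ⇒ order 3.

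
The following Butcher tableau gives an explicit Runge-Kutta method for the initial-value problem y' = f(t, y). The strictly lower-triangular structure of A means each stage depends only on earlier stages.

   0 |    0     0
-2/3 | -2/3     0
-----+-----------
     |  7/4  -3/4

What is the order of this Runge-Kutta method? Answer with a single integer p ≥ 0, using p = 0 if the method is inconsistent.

2

b = (7/4, -3/4)
c = (0, -2/3)
Σ b_i: 7/4·1 + (-3/4)·1 = 1 ✓
b·c: (-3/4)·(-2/3) = 1/2 ✓; 2 stages ⇒ order 2.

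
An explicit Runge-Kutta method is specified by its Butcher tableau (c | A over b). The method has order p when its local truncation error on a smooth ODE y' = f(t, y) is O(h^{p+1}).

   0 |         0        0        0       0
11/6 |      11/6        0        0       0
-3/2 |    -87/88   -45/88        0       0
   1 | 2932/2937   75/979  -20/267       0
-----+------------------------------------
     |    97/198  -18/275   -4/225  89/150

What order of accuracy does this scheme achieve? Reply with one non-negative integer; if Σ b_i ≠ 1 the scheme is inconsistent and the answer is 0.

b = (97/198, -18/275, -4/225, 89/150)
c = (0, 11/6, -3/2, 1)
Ac = (0, 0, -15/16, 45/178)
Σ b_i: 97/198·1 + (-18/275)·1 + (-4/225)·1 + 89/150·1 = 1 ✓
b·c: (-18/275)·11/6 + (-4/225)·(-3/2) + 89/150·1 = 1/2 ✓
b·c²: (-18/275)·121/36 + (-4/225)·9/4 + 89/150·1 = 1/3 ✓
b·Ac: (-4/225)·(-15/16) + 89/150·45/178 = 1/6 ✓
b·c³: (-18/275)·1331/216 + (-4/225)·(-27/8) + 89/150·1 = 1/4 ✓
b·(c∘Ac): (-4/225)·45/32 + 89/150·45/178 = 1/8 ✓
b·Ac²: (-4/225)·(-55/32) + 89/150·95/1068 = 1/12 ✓
b·A²c: 89/150·25/356 = 1/24 ✓; 4 stages ⇒ order 4.

4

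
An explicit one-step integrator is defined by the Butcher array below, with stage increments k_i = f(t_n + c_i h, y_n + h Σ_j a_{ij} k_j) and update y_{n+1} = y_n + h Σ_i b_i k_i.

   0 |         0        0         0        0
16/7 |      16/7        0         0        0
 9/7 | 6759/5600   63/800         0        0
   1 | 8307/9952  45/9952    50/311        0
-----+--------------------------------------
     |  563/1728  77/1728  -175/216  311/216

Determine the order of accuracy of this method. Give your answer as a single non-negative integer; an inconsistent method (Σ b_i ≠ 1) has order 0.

4

b = (563/1728, 77/1728, -175/216, 311/216)
c = (0, 16/7, 9/7, 1)
Ac = (0, 0, 9/50, 135/622)
Σ b_i: 563/1728·1 + 77/1728·1 + (-175/216)·1 + 311/216·1 = 1 ✓
b·c: 77/1728·16/7 + (-175/216)·9/7 + 311/216·1 = 1/2 ✓
b·c²: 77/1728·256/49 + (-175/216)·81/49 + 311/216·1 = 1/3 ✓
b·Ac: (-175/216)·9/50 + 311/216·135/622 = 1/6 ✓
b·c³: 77/1728·4096/343 + (-175/216)·729/343 + 311/216·1 = 1/4 ✓
b·(c∘Ac): (-175/216)·81/350 + 311/216·135/622 = 1/8 ✓
b·Ac²: (-175/216)·72/175 + 311/216·90/311 = 1/12 ✓
b·A²c: 311/216·9/311 = 1/24 ✓; 4 stages ⇒ order 4.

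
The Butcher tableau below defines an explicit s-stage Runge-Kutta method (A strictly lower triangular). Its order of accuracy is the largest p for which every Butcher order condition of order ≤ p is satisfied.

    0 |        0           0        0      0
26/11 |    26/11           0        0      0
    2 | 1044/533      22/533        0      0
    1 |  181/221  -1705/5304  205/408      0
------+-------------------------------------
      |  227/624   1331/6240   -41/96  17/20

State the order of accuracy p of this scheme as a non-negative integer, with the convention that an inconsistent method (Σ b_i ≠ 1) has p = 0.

4

b = (227/624, 1331/6240, -41/96, 17/20)
c = (0, 26/11, 2, 1)
Ac = (0, 0, 4/41, 25/102)
Σ b_i: 227/624·1 + 1331/6240·1 + (-41/96)·1 + 17/20·1 = 1 ✓
b·c: 1331/6240·26/11 + (-41/96)·2 + 17/20·1 = 1/2 ✓
b·c²: 1331/6240·676/121 + (-41/96)·4 + 17/20·1 = 1/3 ✓
b·Ac: (-41/96)·4/41 + 17/20·25/102 = 1/6 ✓
b·c³: 1331/6240·17576/1331 + (-41/96)·8 + 17/20·1 = 1/4 ✓
b·(c∘Ac): (-41/96)·8/41 + 17/20·25/102 = 1/8 ✓
b·Ac²: (-41/96)·104/451 + 17/20·40/187 = 1/12 ✓
b·A²c: 17/20·5/102 = 1/24 ✓; 4 stages ⇒ order 4.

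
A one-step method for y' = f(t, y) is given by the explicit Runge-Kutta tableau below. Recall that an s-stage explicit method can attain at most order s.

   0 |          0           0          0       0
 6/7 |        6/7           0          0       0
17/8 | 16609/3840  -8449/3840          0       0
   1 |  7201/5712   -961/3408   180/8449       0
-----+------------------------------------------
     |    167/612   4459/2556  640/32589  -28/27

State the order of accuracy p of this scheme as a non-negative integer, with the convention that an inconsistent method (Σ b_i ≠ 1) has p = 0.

b = (167/612, 4459/2556, 640/32589, -28/27)
c = (0, 6/7, 17/8, 1)
Ac = (0, 0, -1207/640, -11/56)
Σ b_i: 167/612·1 + 4459/2556·1 + 640/32589·1 + (-28/27)·1 = 1 ✓
b·c: 4459/2556·6/7 + 640/32589·17/8 + (-28/27)·1 = 1/2 ✓
b·c²: 4459/2556·36/49 + 640/32589·289/64 + (-28/27)·1 = 1/3 ✓
b·Ac: 640/32589·(-1207/640) + (-28/27)·(-11/56) = 1/6 ✓
b·c³: 4459/2556·216/343 + 640/32589·4913/512 + (-28/27)·1 = 1/4 ✓
b·(c∘Ac): 640/32589·(-20519/5120) + (-28/27)·(-11/56) = 1/8 ✓
b·Ac²: 640/32589·(-3621/2240) + (-28/27)·(-87/784) = 1/12 ✓
b·A²c: (-28/27)·(-9/224) = 1/24 ✓; 4 stages ⇒ order 4.

4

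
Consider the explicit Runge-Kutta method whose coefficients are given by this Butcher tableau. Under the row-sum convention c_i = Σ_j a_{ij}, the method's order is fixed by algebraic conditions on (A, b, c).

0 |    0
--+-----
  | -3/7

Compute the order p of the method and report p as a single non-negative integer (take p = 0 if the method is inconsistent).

0

b = (-3/7)
c = (0)
Σ b_i: (-3/7)·1 = -3/7 ≠ 1 ⇒ order 0.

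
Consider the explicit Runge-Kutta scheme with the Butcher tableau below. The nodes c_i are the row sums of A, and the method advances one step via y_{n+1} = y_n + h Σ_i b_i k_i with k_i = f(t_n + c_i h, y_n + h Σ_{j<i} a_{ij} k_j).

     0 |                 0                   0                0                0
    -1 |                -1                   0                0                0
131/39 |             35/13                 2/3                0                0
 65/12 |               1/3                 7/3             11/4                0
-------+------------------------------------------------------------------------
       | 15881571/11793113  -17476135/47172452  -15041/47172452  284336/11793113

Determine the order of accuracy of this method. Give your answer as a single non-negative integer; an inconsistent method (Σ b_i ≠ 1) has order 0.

3

b = (15881571/11793113, -17476135/47172452, -15041/47172452, 284336/11793113)
c = (0, -1, 131/39, 65/12)
Ac = (0, 0, -2/3, 359/52)
Σ b_i: 15881571/11793113·1 + (-17476135/47172452)·1 + (-15041/47172452)·1 + 284336/11793113·1 = 1 ✓
b·c: (-17476135/47172452)·(-1) + (-15041/47172452)·131/39 + 284336/11793113·65/12 = 1/2 ✓
b·c²: (-17476135/47172452)·1 + (-15041/47172452)·17161/1521 + 284336/11793113·4225/144 = 1/3 ✓
b·Ac: (-15041/47172452)·(-2/3) + 284336/11793113·359/52 = 1/6 ✓
b·c³: (-17476135/47172452)·(-1) + (-15041/47172452)·2248091/59319 + 284336/11793113·274625/1728 = 23126244887/5519176884 ≠ 1/4 ⇒ order 3.
b·(c∘Ac): (-15041/47172452)·(-262/117) + 284336/11793113·1795/48 = 191545237/212276034 ≠ 1/8
b·Ac²: (-15041/47172452)·2/3 + 284336/11793113·202967/6084 = 2219060513/2759588442 ≠ 1/12
b·A²c: 284336/11793113·(-11/6) = -1563848/35379339 ≠ 1/24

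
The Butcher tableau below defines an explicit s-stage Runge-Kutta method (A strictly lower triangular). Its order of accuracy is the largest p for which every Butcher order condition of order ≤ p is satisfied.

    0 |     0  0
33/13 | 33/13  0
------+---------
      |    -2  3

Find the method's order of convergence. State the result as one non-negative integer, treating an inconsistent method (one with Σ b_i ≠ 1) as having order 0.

1

b = (-2, 3)
c = (0, 33/13)
Σ b_i: (-2)·1 + 3·1 = 1 ✓
b·c: 3·33/13 = 99/13 ≠ 1/2 ⇒ order 1.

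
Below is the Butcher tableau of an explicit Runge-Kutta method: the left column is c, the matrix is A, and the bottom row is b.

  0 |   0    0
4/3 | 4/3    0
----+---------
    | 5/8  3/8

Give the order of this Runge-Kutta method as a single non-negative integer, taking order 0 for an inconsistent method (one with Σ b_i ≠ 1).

2

b = (5/8, 3/8)
c = (0, 4/3)
Σ b_i: 5/8·1 + 3/8·1 = 1 ✓
b·c: 3/8·4/3 = 1/2 ✓; 2 stages ⇒ order 2.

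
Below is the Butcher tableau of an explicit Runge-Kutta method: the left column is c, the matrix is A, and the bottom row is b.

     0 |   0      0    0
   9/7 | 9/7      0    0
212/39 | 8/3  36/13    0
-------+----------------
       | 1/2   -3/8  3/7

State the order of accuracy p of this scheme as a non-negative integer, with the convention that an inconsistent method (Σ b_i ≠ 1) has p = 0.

0

b = (1/2, -3/8, 3/7)
c = (0, 9/7, 212/39)
Ac = (0, 0, 324/91)
Σ b_i: 1/2·1 + (-3/8)·1 + 3/7·1 = 31/56 ≠ 1 ⇒ order 0.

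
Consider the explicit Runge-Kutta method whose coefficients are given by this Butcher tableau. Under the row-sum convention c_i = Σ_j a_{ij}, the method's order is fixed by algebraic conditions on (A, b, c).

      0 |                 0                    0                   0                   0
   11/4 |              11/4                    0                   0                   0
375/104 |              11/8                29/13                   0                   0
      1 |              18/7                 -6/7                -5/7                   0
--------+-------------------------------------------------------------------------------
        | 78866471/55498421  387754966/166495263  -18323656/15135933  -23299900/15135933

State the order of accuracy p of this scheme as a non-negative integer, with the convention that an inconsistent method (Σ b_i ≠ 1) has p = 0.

3

b = (78866471/55498421, 387754966/166495263, -18323656/15135933, -23299900/15135933)
c = (0, 11/4, 375/104, 1)
Ac = (0, 0, 319/52, -513/104)
Σ b_i: 78866471/55498421·1 + 387754966/166495263·1 + (-18323656/15135933)·1 + (-23299900/15135933)·1 = 1 ✓
b·c: 387754966/166495263·11/4 + (-18323656/15135933)·375/104 + (-23299900/15135933)·1 = 1/2 ✓
b·c²: 387754966/166495263·121/16 + (-18323656/15135933)·140625/10816 + (-23299900/15135933)·1 = 1/3 ✓
b·Ac: (-18323656/15135933)·319/52 + (-23299900/15135933)·(-513/104) = 1/6 ✓
b·c³: 387754966/166495263·1331/64 + (-18323656/15135933)·52734375/1124864 + (-23299900/15135933)·1 = -41385313219/4197698752 ≠ 1/4 ⇒ order 3.
b·(c∘Ac): (-18323656/15135933)·119625/5408 + (-23299900/15135933)·(-513/104) = -387184225/20181244 ≠ 1/8
b·Ac²: (-18323656/15135933)·3509/208 + (-23299900/15135933)·(-1193901/75712) = 84873228247/22037918448 ≠ 1/12
b·A²c: (-23299900/15135933)·(-1595/364) = 714679625/105951531 ≠ 1/24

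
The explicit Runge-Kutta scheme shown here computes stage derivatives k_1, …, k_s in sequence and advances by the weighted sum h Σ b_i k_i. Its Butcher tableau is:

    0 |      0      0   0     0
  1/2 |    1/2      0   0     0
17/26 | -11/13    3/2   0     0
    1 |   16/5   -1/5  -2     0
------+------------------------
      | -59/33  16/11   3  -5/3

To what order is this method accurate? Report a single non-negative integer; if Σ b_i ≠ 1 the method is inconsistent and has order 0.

1

b = (-59/33, 16/11, 3, -5/3)
c = (0, 1/2, 17/26, 1)
Ac = (0, 0, 3/4, -183/130)
Σ b_i: (-59/33)·1 + 16/11·1 + 3·1 + (-5/3)·1 = 1 ✓
b·c: 16/11·1/2 + 3·17/26 + (-5/3)·1 = 877/858 ≠ 1/2 ⇒ order 1.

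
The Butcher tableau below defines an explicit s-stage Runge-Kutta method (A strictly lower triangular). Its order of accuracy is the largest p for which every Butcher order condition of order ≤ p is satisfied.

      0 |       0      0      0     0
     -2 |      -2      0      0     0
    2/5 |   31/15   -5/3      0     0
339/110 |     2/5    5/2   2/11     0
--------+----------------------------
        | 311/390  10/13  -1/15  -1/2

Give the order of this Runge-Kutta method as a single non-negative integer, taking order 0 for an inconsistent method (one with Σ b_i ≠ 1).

1

b = (311/390, 10/13, -1/15, -1/2)
c = (0, -2, 2/5, 339/110)
Ac = (0, 0, 10/3, -271/55)
Σ b_i: 311/390·1 + 10/13·1 + (-1/15)·1 + (-1/2)·1 = 1 ✓
b·c: 10/13·(-2) + (-1/15)·2/5 + (-1/2)·339/110 = -133249/42900 ≠ 1/2 ⇒ order 1.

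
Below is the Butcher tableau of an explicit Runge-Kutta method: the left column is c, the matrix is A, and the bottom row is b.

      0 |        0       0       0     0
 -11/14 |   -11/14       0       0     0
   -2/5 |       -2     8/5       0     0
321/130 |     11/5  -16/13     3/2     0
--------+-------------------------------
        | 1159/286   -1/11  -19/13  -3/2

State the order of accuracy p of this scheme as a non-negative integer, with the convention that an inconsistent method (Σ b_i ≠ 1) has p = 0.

b = (1159/286, -1/11, -19/13, -3/2)
c = (0, -11/14, -2/5, 321/130)
Ac = (0, 0, -44/35, 167/455)
Σ b_i: 1159/286·1 + (-1/11)·1 + (-19/13)·1 + (-3/2)·1 = 1 ✓
b·c: (-1/11)·(-11/14) + (-19/13)·(-2/5) + (-3/2)·321/130 = -5547/1820 ≠ 1/2 ⇒ order 1.

1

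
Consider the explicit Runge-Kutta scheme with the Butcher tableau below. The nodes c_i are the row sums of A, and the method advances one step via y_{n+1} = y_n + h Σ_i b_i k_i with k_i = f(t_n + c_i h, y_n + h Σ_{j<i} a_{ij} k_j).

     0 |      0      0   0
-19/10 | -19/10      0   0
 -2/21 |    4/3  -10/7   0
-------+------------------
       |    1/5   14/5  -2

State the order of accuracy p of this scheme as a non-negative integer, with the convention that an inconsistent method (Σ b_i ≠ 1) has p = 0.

1

b = (1/5, 14/5, -2)
c = (0, -19/10, -2/21)
Ac = (0, 0, 19/7)
Σ b_i: 1/5·1 + 14/5·1 + (-2)·1 = 1 ✓
b·c: 14/5·(-19/10) + (-2)·(-2/21) = -2693/525 ≠ 1/2 ⇒ order 1.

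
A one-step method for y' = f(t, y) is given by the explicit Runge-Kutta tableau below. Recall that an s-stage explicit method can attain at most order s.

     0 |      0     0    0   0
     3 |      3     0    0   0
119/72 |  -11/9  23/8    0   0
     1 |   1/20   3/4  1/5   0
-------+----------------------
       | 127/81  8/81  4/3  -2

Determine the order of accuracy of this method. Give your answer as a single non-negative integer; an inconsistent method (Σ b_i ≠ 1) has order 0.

2

b = (127/81, 8/81, 4/3, -2)
c = (0, 3, 119/72, 1)
Ac = (0, 0, 69/8, 929/360)
Σ b_i: 127/81·1 + 8/81·1 + 4/3·1 + (-2)·1 = 1 ✓
b·c: 8/81·3 + 4/3·119/72 + (-2)·1 = 1/2 ✓
b·c²: 8/81·9 + 4/3·14161/5184 + (-2)·1 = 9841/3888 ≠ 1/3 ⇒ order 2.
b·Ac: 4/3·69/8 + (-2)·929/360 = 1141/180 ≠ 1/6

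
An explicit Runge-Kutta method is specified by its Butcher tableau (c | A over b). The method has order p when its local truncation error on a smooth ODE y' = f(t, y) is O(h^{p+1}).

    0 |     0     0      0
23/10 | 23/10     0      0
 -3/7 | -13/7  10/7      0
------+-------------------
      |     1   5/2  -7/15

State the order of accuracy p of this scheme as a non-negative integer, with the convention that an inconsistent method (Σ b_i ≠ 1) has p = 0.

0

b = (1, 5/2, -7/15)
c = (0, 23/10, -3/7)
Ac = (0, 0, 23/7)
Σ b_i: 1·1 + 5/2·1 + (-7/15)·1 = 91/30 ≠ 1 ⇒ order 0.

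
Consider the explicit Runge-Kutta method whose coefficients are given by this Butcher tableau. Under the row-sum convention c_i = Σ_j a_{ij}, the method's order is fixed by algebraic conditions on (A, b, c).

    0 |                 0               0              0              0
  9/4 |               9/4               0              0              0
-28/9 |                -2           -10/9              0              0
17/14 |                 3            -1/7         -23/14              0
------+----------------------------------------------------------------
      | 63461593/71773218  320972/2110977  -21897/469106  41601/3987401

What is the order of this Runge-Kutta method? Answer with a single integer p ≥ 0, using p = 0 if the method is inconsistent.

3

b = (63461593/71773218, 320972/2110977, -21897/469106, 41601/3987401)
c = (0, 9/4, -28/9, 17/14)
Ac = (0, 0, -5/2, 1207/252)
Σ b_i: 63461593/71773218·1 + 320972/2110977·1 + (-21897/469106)·1 + 41601/3987401·1 = 1 ✓
b·c: 320972/2110977·9/4 + (-21897/469106)·(-28/9) + 41601/3987401·17/14 = 1/2 ✓
b·c²: 320972/2110977·81/16 + (-21897/469106)·784/81 + 41601/3987401·289/196 = 1/3 ✓
b·Ac: (-21897/469106)·(-5/2) + 41601/3987401·1207/252 = 1/6 ✓
b·c³: 320972/2110977·729/64 + (-21897/469106)·(-21952/729) + 41601/3987401·4913/2744 = 2238661613/709288272 ≠ 1/4 ⇒ order 3.
b·(c∘Ac): (-21897/469106)·70/9 + 41601/3987401·20519/3528 = -1702139/5629272 ≠ 1/8
b·Ac²: (-21897/469106)·(-45/8) + 41601/3987401·(-150817/9072) = 76757029/861278616 ≠ 1/12
b·A²c: 41601/3987401·115/28 = 683445/15949604 ≠ 1/24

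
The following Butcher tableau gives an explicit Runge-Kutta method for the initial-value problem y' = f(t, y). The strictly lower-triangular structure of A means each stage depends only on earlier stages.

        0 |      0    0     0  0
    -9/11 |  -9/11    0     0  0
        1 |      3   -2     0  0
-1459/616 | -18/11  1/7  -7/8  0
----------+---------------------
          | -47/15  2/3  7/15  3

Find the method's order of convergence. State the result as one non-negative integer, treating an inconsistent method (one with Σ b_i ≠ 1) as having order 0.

b = (-47/15, 2/3, 7/15, 3)
c = (0, -9/11, 1, -1459/616)
Ac = (0, 0, 18/11, -611/616)
Σ b_i: (-47/15)·1 + 2/3·1 + 7/15·1 + 3·1 = 1 ✓
b·c: 2/3·(-9/11) + 7/15·1 + 3·(-1459/616) = -66383/9240 ≠ 1/2 ⇒ order 1.

1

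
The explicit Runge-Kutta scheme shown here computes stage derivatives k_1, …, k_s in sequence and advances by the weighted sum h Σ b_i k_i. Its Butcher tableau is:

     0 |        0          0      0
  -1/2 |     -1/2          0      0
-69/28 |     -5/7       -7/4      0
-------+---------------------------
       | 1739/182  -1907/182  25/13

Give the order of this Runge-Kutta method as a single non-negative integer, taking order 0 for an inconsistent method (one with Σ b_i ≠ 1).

2

b = (1739/182, -1907/182, 25/13)
c = (0, -1/2, -69/28)
Ac = (0, 0, 7/8)
Σ b_i: 1739/182·1 + (-1907/182)·1 + 25/13·1 = 1 ✓
b·c: (-1907/182)·(-1/2) + 25/13·(-69/28) = 1/2 ✓
b·c²: (-1907/182)·1/4 + 25/13·4761/784 = 92327/10192 ≠ 1/3 ⇒ order 2.
b·Ac: 25/13·7/8 = 175/104 ≠ 1/6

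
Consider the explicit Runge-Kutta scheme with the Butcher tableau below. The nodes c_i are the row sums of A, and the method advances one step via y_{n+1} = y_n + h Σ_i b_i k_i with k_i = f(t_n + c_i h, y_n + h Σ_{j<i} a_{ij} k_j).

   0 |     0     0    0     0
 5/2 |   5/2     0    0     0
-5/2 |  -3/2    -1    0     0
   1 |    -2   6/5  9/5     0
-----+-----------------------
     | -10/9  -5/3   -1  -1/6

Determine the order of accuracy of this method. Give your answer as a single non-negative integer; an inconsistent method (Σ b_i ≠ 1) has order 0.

0

b = (-10/9, -5/3, -1, -1/6)
c = (0, 5/2, -5/2, 1)
Ac = (0, 0, -5/2, -3/2)
Σ b_i: (-10/9)·1 + (-5/3)·1 + (-1)·1 + (-1/6)·1 = -71/18 ≠ 1 ⇒ order 0.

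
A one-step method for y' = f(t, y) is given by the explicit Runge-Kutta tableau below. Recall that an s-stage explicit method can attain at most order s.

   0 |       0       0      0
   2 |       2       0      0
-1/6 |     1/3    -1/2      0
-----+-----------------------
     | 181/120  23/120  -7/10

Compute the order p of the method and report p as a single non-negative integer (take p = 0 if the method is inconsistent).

2

b = (181/120, 23/120, -7/10)
c = (0, 2, -1/6)
Ac = (0, 0, -1)
Σ b_i: 181/120·1 + 23/120·1 + (-7/10)·1 = 1 ✓
b·c: 23/120·2 + (-7/10)·(-1/6) = 1/2 ✓
b·c²: 23/120·4 + (-7/10)·1/36 = 269/360 ≠ 1/3 ⇒ order 2.
b·Ac: (-7/10)·(-1) = 7/10 ≠ 1/6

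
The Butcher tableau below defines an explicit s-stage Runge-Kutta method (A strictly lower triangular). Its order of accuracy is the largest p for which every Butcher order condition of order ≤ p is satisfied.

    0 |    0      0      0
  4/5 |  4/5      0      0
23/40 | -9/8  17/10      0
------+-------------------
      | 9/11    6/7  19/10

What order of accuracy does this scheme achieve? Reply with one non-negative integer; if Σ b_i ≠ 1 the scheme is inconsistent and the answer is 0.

0

b = (9/11, 6/7, 19/10)
c = (0, 4/5, 23/40)
Ac = (0, 0, 34/25)
Σ b_i: 9/11·1 + 6/7·1 + 19/10·1 = 2753/770 ≠ 1 ⇒ order 0.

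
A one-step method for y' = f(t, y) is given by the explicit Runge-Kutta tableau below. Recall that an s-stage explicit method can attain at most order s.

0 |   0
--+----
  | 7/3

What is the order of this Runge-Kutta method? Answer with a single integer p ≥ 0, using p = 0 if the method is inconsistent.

b = (7/3)
c = (0)
Σ b_i: 7/3·1 = 7/3 ≠ 1 ⇒ order 0.

0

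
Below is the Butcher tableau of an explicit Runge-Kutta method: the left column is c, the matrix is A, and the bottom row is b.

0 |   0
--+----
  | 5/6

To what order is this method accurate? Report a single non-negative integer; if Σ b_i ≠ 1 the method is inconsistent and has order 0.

b = (5/6)
c = (0)
Σ b_i: 5/6·1 = 5/6 ≠ 1 ⇒ order 0.

0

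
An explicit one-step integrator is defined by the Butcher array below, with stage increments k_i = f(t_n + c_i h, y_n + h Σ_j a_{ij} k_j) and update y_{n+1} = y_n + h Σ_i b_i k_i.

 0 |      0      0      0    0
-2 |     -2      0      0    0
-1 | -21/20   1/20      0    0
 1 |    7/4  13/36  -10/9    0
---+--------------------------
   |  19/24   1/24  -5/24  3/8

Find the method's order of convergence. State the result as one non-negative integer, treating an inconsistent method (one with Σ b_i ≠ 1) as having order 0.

4

b = (19/24, 1/24, -5/24, 3/8)
c = (0, -2, -1, 1)
Ac = (0, 0, -1/10, 7/18)
Σ b_i: 19/24·1 + 1/24·1 + (-5/24)·1 + 3/8·1 = 1 ✓
b·c: 1/24·(-2) + (-5/24)·(-1) + 3/8·1 = 1/2 ✓
b·c²: 1/24·4 + (-5/24)·1 + 3/8·1 = 1/3 ✓
b·Ac: (-5/24)·(-1/10) + 3/8·7/18 = 1/6 ✓
b·c³: 1/24·(-8) + (-5/24)·(-1) + 3/8·1 = 1/4 ✓
b·(c∘Ac): (-5/24)·1/10 + 3/8·7/18 = 1/8 ✓
b·Ac²: (-5/24)·1/5 + 3/8·1/3 = 1/12 ✓
b·A²c: 3/8·1/9 = 1/24 ✓; 4 stages ⇒ order 4.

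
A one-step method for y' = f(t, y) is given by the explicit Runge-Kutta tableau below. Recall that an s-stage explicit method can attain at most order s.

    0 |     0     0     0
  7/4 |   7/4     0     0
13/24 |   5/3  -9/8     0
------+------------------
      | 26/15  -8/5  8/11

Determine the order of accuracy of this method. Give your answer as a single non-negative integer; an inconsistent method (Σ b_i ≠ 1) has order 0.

b = (26/15, -8/5, 8/11)
c = (0, 7/4, 13/24)
Ac = (0, 0, -63/32)
Σ b_i: 26/15·1 + (-8/5)·1 + 8/11·1 = 142/165 ≠ 1 ⇒ order 0.

0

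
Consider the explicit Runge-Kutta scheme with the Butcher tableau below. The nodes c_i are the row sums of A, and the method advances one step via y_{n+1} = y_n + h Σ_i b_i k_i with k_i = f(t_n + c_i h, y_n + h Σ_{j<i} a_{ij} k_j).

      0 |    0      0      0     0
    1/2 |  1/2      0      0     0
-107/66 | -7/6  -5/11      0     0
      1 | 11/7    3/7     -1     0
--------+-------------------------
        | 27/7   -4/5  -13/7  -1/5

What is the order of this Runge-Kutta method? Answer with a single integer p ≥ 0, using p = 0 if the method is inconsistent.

b = (27/7, -4/5, -13/7, -1/5)
c = (0, 1/2, -107/66, 1)
Ac = (0, 0, -5/22, 424/231)
Σ b_i: 27/7·1 + (-4/5)·1 + (-13/7)·1 + (-1/5)·1 = 1 ✓
b·c: (-4/5)·1/2 + (-13/7)·(-107/66) + (-1/5)·1 = 5569/2310 ≠ 1/2 ⇒ order 1.

1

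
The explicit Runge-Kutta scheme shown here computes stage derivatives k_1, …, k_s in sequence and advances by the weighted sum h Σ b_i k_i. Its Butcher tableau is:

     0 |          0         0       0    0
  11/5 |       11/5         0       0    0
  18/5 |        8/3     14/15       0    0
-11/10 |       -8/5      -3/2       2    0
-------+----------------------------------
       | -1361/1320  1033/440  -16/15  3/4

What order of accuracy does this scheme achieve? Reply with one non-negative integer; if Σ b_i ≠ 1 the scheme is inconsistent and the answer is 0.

b = (-1361/1320, 1033/440, -16/15, 3/4)
c = (0, 11/5, 18/5, -11/10)
Ac = (0, 0, 154/75, 39/10)
Σ b_i: (-1361/1320)·1 + 1033/440·1 + (-16/15)·1 + 3/4·1 = 1 ✓
b·c: 1033/440·11/5 + (-16/15)·18/5 + 3/4·(-11/10) = 1/2 ✓
b·c²: 1033/440·121/25 + (-16/15)·324/25 + 3/4·121/100 = -3107/2000 ≠ 1/3 ⇒ order 2.
b·Ac: (-16/15)·154/75 + 3/4·39/10 = 6613/9000 ≠ 1/6

2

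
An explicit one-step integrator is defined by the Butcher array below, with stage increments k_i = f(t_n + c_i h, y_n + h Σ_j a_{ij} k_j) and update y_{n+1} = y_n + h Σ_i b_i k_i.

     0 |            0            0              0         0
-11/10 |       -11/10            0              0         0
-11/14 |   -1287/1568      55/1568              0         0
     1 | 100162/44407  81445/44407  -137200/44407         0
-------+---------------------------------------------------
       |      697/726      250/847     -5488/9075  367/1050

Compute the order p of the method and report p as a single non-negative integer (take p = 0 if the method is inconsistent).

4

b = (697/726, 250/847, -5488/9075, 367/1050)
c = (0, -11/10, -11/14, 1)
Ac = (0, 0, -121/3136, 301/734)
Σ b_i: 697/726·1 + 250/847·1 + (-5488/9075)·1 + 367/1050·1 = 1 ✓
b·c: 250/847·(-11/10) + (-5488/9075)·(-11/14) + 367/1050·1 = 1/2 ✓
b·c²: 250/847·121/100 + (-5488/9075)·121/196 + 367/1050·1 = 1/3 ✓
b·Ac: (-5488/9075)·(-121/3136) + 367/1050·301/734 = 1/6 ✓
b·c³: 250/847·(-1331/1000) + (-5488/9075)·(-1331/2744) + 367/1050·1 = 1/4 ✓
b·(c∘Ac): (-5488/9075)·1331/43904 + 367/1050·301/734 = 1/8 ✓
b·Ac²: (-5488/9075)·1331/31360 + 367/1050·2289/7340 = 1/12 ✓
b·A²c: 367/1050·175/1468 = 1/24 ✓; 4 stages ⇒ order 4.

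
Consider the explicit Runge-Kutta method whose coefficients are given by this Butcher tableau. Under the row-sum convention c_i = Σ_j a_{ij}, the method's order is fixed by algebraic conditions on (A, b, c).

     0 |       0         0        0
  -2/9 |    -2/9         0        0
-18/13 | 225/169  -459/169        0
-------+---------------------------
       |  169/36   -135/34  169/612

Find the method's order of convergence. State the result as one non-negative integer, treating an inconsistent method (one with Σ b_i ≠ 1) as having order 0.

b = (169/36, -135/34, 169/612)
c = (0, -2/9, -18/13)
Ac = (0, 0, 102/169)
Σ b_i: 169/36·1 + (-135/34)·1 + 169/612·1 = 1 ✓
b·c: (-135/34)·(-2/9) + 169/612·(-18/13) = 1/2 ✓
b·c²: (-135/34)·4/81 + 169/612·324/169 = 1/3 ✓
b·Ac: 169/612·102/169 = 1/6 ✓; 3 stages ⇒ order 3.

3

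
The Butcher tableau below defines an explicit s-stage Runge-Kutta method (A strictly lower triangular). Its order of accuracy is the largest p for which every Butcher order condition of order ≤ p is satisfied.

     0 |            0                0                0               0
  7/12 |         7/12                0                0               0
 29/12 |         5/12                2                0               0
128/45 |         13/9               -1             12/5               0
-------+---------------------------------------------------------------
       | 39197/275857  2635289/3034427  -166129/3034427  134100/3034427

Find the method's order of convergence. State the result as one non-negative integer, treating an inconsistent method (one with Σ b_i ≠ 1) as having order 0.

b = (39197/275857, 2635289/3034427, -166129/3034427, 134100/3034427)
c = (0, 7/12, 29/12, 128/45)
Ac = (0, 0, 7/6, 313/60)
Σ b_i: 39197/275857·1 + 2635289/3034427·1 + (-166129/3034427)·1 + 134100/3034427·1 = 1 ✓
b·c: 2635289/3034427·7/12 + (-166129/3034427)·29/12 + 134100/3034427·128/45 = 1/2 ✓
b·c²: 2635289/3034427·49/144 + (-166129/3034427)·841/144 + 134100/3034427·16384/2025 = 1/3 ✓
b·Ac: (-166129/3034427)·7/6 + 134100/3034427·313/60 = 1/6 ✓
b·c³: 2635289/3034427·343/1728 + (-166129/3034427)·24389/1728 + 134100/3034427·2097152/91125 = 1489842049/3575106720 ≠ 1/4 ⇒ order 3.
b·(c∘Ac): (-166129/3034427)·203/72 + 134100/3034427·10016/675 = 9958607/19861704 ≠ 1/8
b·Ac²: (-166129/3034427)·49/72 + 134100/3034427·9847/720 = 11264359/19861704 ≠ 1/12
b·A²c: 134100/3034427·14/5 = 375480/3034427 ≠ 1/24

3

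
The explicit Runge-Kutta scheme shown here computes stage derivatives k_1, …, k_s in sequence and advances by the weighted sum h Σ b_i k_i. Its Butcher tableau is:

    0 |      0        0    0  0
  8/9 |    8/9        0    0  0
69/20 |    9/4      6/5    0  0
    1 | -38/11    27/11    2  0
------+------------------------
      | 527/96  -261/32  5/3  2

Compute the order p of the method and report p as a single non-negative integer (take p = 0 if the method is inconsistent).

b = (527/96, -261/32, 5/3, 2)
c = (0, 8/9, 69/20, 1)
Ac = (0, 0, 16/15, 999/110)
Σ b_i: 527/96·1 + (-261/32)·1 + 5/3·1 + 2·1 = 1 ✓
b·c: (-261/32)·8/9 + 5/3·69/20 + 2·1 = 1/2 ✓
b·c²: (-261/32)·64/81 + 5/3·4761/400 + 2·1 = 11083/720 ≠ 1/3 ⇒ order 2.
b·Ac: 5/3·16/15 + 2·999/110 = 9871/495 ≠ 1/6

2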